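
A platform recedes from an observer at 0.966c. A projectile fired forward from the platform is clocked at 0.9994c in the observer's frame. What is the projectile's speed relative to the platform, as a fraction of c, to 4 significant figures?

Inverse velocity addition: u' = (u − v)/(1 − uv/c²)
= (0.9994 − 0.966)/(1 − 0.9994×0.966) = 0.03340/0.0345796 = 0.9659

u' ≈ 0.9659c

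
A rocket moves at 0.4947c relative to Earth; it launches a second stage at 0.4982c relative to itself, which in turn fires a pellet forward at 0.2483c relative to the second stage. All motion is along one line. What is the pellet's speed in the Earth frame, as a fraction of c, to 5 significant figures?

Compose boost 2: (0.4982 + 0.4947)/(1 + 0.4982×0.4947) = 0.99290/1.246460 = 0.7965762
Compose boost 3: (0.2483 + 0.7965762)/(1 + 0.2483×0.7965762) = 1.044876/1.197790 = 0.87234

u ≈ 0.87234c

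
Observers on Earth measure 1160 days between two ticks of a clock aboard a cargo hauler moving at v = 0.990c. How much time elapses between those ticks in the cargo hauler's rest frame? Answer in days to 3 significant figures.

τ₀ ≈ 164 days

γ = 1/√(1 − 0.990²) = 7.0888
Proper time: τ₀ = Δt/γ = 1160/7.0888 = 164 days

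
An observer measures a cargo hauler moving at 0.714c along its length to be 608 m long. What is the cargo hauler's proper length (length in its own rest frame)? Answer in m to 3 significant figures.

γ = 1/√(1 − 0.714²) = 1.4283
L₀ = γL = 1.4283 × 608 = 868 m

L₀ ≈ 868 m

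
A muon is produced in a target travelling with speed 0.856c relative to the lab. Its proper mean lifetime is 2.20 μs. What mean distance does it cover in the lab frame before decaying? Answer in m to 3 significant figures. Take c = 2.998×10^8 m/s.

γ = 1/√(1 − 0.856²) = 1.9343
Dilated lifetime: Δt = γτ₀ = 1.9343 × 2.20 μs = 4.2555 μs
d = vΔt = 0.856c × 4.2555 μs = 2.5663×10^8 m/s × 4.2555×10^-6 s = 1090 m

d ≈ 1090 m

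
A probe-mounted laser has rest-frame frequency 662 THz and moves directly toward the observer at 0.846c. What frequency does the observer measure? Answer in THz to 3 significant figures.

Relativistic Doppler: f_obs = f_src √((1+β)/(1−β))
= 662 × √(1.8460/0.15400) = 662 × 3.4622 = 2290 THz

f_obs ≈ 2290 THz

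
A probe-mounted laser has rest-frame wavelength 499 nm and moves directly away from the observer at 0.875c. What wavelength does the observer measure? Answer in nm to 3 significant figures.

λ_obs ≈ 1930 nm

Relativistic Doppler: λ_obs = λ_src √((1+β)/(1−β))
= 499 × √(1.8750/0.12500) = 499 × 3.8730 = 1930 nm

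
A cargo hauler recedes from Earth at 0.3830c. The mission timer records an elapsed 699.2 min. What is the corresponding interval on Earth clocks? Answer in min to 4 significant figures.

Δt ≈ 756.9 min

γ = 1/√(1 − 0.3830²) = 1.08255
Time dilation: Δt = γτ₀ = 1.08255 × 699.2 min = 756.9 min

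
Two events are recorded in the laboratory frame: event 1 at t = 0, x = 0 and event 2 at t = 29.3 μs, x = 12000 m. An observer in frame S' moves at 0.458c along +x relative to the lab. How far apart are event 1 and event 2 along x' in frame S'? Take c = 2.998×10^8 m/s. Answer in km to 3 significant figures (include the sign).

Δx' ≈ 8.97 km

γ = 1/√(1 − 0.458²) = 1.1249
Δx' = γ(Δx − vΔt) = 1.1249 × (12000 m − 0.458×(2.998×10^8 m/s)×29.3×10^-6 s)
= 1.1249 × (7976.9 m) = 8.97 km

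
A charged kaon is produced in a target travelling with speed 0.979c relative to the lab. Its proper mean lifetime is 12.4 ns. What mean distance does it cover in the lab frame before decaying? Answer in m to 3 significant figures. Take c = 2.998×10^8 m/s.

γ = 1/√(1 − 0.979²) = 4.9053
Dilated lifetime: Δt = γτ₀ = 4.9053 × 12.4 ns = 60.826 ns
d = vΔt = 0.979c × 60.826 ns = 2.9350×10^8 m/s × 6.0826×10^-8 s = 17.9 m

d ≈ 17.9 m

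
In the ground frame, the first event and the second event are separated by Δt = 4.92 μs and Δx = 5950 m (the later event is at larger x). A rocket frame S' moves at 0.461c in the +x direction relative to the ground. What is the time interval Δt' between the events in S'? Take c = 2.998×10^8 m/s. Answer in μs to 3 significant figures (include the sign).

γ = 1/√(1 − 0.461²) = 1.1269
Δt' = γ(Δt − vΔx/c²) = 1.1269 × (4.92 μs − 0.461×5950 m / (2.998×10^8 m/s))
= 1.1269 × (-4.2293 μs) = -4.77 μs

Δt' ≈ -4.77 μs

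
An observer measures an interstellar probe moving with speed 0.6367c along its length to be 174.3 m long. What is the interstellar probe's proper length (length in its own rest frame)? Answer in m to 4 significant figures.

γ = 1/√(1 − 0.6367²) = 1.29683
L₀ = γL = 1.29683 × 174.3 = 226.0 m

L₀ ≈ 226.0 m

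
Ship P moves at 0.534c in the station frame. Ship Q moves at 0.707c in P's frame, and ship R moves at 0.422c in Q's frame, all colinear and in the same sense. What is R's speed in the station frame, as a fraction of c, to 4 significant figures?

u ≈ 0.9585c

Compose boost 2: (0.707 + 0.534)/(1 + 0.707×0.534) = 1.241/1.37754 = 0.900883
Compose boost 3: (0.422 + 0.900883)/(1 + 0.422×0.900883) = 1.32288/1.38017 = 0.9585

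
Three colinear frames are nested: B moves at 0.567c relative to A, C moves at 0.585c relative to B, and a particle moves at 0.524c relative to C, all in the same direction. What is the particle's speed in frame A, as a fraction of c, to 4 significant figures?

u ≈ 0.9558c

Compose boost 2: (0.585 + 0.567)/(1 + 0.585×0.567) = 1.152/1.33169 = 0.865063
Compose boost 3: (0.524 + 0.865063)/(1 + 0.524×0.865063) = 1.38906/1.45329 = 0.9558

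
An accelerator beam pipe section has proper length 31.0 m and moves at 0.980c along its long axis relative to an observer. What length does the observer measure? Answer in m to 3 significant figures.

γ = 1/√(1 − 0.980²) = 5.0252
Length contraction: L = L₀/γ = 31.0/5.0252 = 6.17 m

L ≈ 6.17 m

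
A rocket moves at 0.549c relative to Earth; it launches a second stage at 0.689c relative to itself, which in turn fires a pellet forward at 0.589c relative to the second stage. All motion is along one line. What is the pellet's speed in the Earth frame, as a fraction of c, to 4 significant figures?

Compose boost 2: (0.689 + 0.549)/(1 + 0.689×0.549) = 1.238/1.37826 = 0.898233
Compose boost 3: (0.589 + 0.898233)/(1 + 0.589×0.898233) = 1.48723/1.52906 = 0.9726

u ≈ 0.9726c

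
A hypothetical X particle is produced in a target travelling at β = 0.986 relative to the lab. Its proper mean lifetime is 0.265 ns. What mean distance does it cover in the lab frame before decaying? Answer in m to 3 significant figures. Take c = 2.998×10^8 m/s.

d ≈ 0.470 m

γ = 1/√(1 − 0.986²) = 5.9972
Dilated lifetime: Δt = γτ₀ = 5.9972 × 0.265 ns = 1.5893 ns
d = vΔt = 0.986c × 1.5893 ns = 2.9560×10^8 m/s × 1.5893×10^-9 s = 0.470 m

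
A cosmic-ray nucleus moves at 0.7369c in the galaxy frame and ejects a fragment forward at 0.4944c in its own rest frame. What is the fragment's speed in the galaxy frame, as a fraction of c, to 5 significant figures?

u ≈ 0.90250c

Compose boost 2: (0.4944 + 0.7369)/(1 + 0.4944×0.7369) = 1.2313/1.364323 = 0.90250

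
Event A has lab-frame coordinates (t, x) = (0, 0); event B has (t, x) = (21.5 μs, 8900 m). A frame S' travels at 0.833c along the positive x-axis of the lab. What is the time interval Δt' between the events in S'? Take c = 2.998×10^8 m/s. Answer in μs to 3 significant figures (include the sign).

γ = 1/√(1 − 0.833²) = 1.8074
Δt' = γ(Δt − vΔx/c²) = 1.8074 × (21.5 μs − 0.833×8900 m / (2.998×10^8 m/s))
= 1.8074 × (-3.2288 μs) = -5.84 μs

Δt' ≈ -5.84 μs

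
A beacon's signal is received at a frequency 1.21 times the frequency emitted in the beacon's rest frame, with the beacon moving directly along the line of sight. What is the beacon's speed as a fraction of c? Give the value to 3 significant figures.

β ≈ 0.188

f_obs/f_src = √((1+β)/(1−β)) = 1.21  ⇒  (1+β)/(1−β) = 1.4641
β = |1 − D²|/(1 + D²) = |1 − 1.4641|/(1 + 1.4641) = 0.188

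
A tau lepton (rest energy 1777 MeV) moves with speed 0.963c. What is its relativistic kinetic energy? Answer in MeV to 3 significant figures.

K ≈ 4820 MeV

γ = 1/√(1 − 0.963²) = 3.7106
K = (γ − 1)m₀c² = (3.7106 − 1) × 1777 MeV = 2.7106 × 1777 MeV = 4820 MeV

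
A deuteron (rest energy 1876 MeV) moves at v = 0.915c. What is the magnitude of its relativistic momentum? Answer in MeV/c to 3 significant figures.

p ≈ 4250 MeV/c

γ = 1/√(1 − 0.915²) = 2.4786
p = γβm₀c = 2.4786 × 0.915 × 1876 MeV/c = 4250 MeV/c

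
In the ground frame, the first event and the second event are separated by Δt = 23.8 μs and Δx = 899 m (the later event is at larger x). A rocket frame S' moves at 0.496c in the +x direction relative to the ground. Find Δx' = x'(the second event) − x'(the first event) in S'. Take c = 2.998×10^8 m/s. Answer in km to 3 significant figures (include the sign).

γ = 1/√(1 − 0.496²) = 1.1516
Δx' = γ(Δx − vΔt) = 1.1516 × (899 m − 0.496×(2.998×10^8 m/s)×23.8×10^-6 s)
= 1.1516 × (-2640.1 m) = -3.04 km

Δx' ≈ -3.04 km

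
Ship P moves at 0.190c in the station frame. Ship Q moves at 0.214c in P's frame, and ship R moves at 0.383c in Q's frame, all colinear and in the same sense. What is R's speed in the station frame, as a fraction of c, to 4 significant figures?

u ≈ 0.6714c

Compose boost 2: (0.214 + 0.190)/(1 + 0.214×0.190) = 0.4040/1.04066 = 0.388215
Compose boost 3: (0.383 + 0.388215)/(1 + 0.383×0.388215) = 0.771215/1.14869 = 0.6714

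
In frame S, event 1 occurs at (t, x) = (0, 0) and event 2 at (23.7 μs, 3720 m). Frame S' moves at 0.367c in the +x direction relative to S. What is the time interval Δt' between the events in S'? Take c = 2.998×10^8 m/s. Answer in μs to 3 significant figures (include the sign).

Δt' ≈ 20.6 μs

γ = 1/√(1 − 0.367²) = 1.0750
Δt' = γ(Δt − vΔx/c²) = 1.0750 × (23.7 μs − 0.367×3720 m / (2.998×10^8 m/s))
= 1.0750 × (19.146 μs) = 20.6 μs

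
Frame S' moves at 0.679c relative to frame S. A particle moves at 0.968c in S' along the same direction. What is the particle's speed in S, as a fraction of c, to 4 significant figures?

Relativistic velocity addition: u = (u' + v)/(1 + u'v/c²)
= (0.968 + 0.679)/(1 + 0.968×0.679) = 1.647/1.65727 = 0.9938

u ≈ 0.9938c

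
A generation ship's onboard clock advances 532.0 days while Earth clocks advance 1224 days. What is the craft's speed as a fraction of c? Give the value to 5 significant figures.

γ = Δt/τ₀ = 1224/532.0 = 2.300752
β = √(1 − 1/γ²) = √(1 − 1/2.300752²) = 0.90060

β ≈ 0.90060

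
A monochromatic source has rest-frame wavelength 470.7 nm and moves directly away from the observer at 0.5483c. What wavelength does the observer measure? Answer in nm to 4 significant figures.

λ_obs ≈ 871.5 nm

Relativistic Doppler: λ_obs = λ_src √((1+β)/(1−β))
= 470.7 × √(1.54830/0.451700) = 470.7 × 1.85141 = 871.5 nm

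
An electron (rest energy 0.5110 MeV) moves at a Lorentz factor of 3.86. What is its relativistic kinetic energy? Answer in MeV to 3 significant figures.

γ = 3.86 (given)
K = (γ − 1)m₀c² = (3.86 − 1) × 0.5110 MeV = 2.8600 × 0.5110 MeV = 1.46 MeV

K ≈ 1.46 MeV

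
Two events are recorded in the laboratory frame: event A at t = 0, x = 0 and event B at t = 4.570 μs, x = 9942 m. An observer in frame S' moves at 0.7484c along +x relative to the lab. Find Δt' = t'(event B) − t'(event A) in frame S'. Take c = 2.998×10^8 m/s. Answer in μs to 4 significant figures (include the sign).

γ = 1/√(1 − 0.7484²) = 1.50773
Δt' = γ(Δt − vΔx/c²) = 1.50773 × (4.570 μs − 0.7484×9942 m / (2.998×10^8 m/s))
= 1.50773 × (-20.2485 μs) = -30.53 μs

Δt' ≈ -30.53 μs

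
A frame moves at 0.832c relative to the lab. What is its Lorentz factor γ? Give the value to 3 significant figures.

γ ≈ 1.80

γ = 1/√(1 − β²) = 1/√(1 − 0.832²) = 1/√(0.30778) = 1.80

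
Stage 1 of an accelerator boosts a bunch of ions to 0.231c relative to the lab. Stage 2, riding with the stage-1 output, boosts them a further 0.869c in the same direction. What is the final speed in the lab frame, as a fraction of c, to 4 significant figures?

Compose boost 2: (0.869 + 0.231)/(1 + 0.869×0.231) = 1.100/1.20074 = 0.9161

u ≈ 0.9161c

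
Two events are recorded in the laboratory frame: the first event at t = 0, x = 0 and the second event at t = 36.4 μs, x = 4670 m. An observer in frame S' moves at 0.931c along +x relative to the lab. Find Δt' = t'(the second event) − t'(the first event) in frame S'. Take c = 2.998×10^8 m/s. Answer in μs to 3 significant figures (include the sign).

Δt' ≈ 60.0 μs

γ = 1/√(1 − 0.931²) = 2.7396
Δt' = γ(Δt − vΔx/c²) = 2.7396 × (36.4 μs − 0.931×4670 m / (2.998×10^8 m/s))
= 2.7396 × (21.898 μs) = 60.0 μs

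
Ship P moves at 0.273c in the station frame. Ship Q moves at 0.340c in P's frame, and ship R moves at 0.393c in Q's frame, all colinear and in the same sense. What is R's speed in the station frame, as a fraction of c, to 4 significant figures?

u ≈ 0.7816c

Compose boost 2: (0.340 + 0.273)/(1 + 0.340×0.273) = 0.6130/1.09282 = 0.560934
Compose boost 3: (0.393 + 0.560934)/(1 + 0.393×0.560934) = 0.953934/1.22045 = 0.7816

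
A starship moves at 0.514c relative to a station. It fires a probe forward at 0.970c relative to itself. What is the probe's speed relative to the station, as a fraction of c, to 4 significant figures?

u ≈ 0.9903c

Relativistic velocity addition: u = (u' + v)/(1 + u'v/c²)
= (0.970 + 0.514)/(1 + 0.970×0.514) = 1.484/1.49858 = 0.9903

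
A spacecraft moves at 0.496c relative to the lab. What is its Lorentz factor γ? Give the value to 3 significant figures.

γ = 1/√(1 − β²) = 1/√(1 − 0.496²) = 1/√(0.75398) = 1.15

γ ≈ 1.15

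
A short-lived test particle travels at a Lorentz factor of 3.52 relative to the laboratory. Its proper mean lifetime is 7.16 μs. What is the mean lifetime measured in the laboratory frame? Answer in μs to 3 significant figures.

Δt ≈ 25.2 μs

γ = 3.52 (given)
Time dilation: Δt = γτ₀ = 3.52 × 7.16 μs = 25.2 μs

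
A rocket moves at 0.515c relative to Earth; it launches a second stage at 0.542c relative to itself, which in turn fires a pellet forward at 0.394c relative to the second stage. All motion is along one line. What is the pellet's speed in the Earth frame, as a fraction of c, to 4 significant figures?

Compose boost 2: (0.542 + 0.515)/(1 + 0.542×0.515) = 1.057/1.27913 = 0.826343
Compose boost 3: (0.394 + 0.826343)/(1 + 0.394×0.826343) = 1.22034/1.32558 = 0.9206

u ≈ 0.9206c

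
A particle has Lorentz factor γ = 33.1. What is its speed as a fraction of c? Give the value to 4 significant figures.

β = √(1 − 1/γ²) = √(1 − 1/33.1²) = √(0.999087) = 0.9995

β ≈ 0.9995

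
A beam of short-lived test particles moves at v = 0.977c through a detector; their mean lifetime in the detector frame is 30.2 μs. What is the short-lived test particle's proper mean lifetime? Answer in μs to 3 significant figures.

τ₀ ≈ 6.44 μs

γ = 1/√(1 − 0.977²) = 4.6896
Proper time: τ₀ = Δt/γ = 30.2/4.6896 = 6.44 μs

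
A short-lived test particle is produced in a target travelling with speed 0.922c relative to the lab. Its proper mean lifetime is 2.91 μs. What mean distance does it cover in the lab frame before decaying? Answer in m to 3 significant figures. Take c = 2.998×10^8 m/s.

d ≈ 2080 m

γ = 1/√(1 − 0.922²) = 2.5827
Dilated lifetime: Δt = γτ₀ = 2.5827 × 2.91 μs = 7.5157 μs
d = vΔt = 0.922c × 7.5157 μs = 2.7642×10^8 m/s × 7.5157×10^-6 s = 2080 m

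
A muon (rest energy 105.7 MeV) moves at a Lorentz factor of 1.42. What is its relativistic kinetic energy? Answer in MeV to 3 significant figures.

γ = 1.42 (given)
K = (γ − 1)m₀c² = (1.42 − 1) × 105.7 MeV = 0.42000 × 105.7 MeV = 44.4 MeV

K ≈ 44.4 MeV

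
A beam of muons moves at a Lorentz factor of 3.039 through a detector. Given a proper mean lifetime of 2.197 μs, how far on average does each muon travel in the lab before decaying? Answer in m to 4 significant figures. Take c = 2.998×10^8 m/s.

β = √(1 − 1/γ²) = √(1 − 1/3.039²) = 0.944311
Dilated lifetime: Δt = γτ₀ = 3.039 × 2.197 μs = 6.67668 μs
d = vΔt = 0.944311c × 6.67668 μs = 2.83104×10^8 m/s × 6.67668×10^-6 s = 1890 m

d ≈ 1890 m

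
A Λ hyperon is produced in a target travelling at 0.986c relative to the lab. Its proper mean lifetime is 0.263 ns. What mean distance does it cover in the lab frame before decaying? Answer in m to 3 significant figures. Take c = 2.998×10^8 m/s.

γ = 1/√(1 − 0.986²) = 5.9972
Dilated lifetime: Δt = γτ₀ = 5.9972 × 0.263 ns = 1.5773 ns
d = vΔt = 0.986c × 1.5773 ns = 2.9560×10^8 m/s × 1.5773×10^-9 s = 0.466 m

d ≈ 0.466 m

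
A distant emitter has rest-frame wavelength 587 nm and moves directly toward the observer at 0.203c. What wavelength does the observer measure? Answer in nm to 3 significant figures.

λ_obs ≈ 478 nm

Relativistic Doppler: λ_obs = λ_src √((1−β)/(1+β))
= 587 × √(0.79700/1.2030) = 587 × 0.81395 = 478 nm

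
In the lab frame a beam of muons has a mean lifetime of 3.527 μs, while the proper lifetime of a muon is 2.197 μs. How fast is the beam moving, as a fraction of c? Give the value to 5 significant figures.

γ = Δt/τ₀ = 3.527/2.197 = 1.605371
β = √(1 − 1/γ²) = √(1 − 1/1.605371²) = 0.78229

β ≈ 0.78229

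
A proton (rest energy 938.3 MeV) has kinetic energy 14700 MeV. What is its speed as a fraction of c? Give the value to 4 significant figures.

γ = 1 + K/(m₀c²) = 1 + 14700/938.3 = 16.6666
β = √(1 − 1/γ²) = 0.9982

β ≈ 0.9982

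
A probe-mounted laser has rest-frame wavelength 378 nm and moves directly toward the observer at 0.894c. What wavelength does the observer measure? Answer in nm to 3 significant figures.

Relativistic Doppler: λ_obs = λ_src √((1−β)/(1+β))
= 378 × √(0.10600/1.8940) = 378 × 0.23657 = 89.4 nm

λ_obs ≈ 89.4 nm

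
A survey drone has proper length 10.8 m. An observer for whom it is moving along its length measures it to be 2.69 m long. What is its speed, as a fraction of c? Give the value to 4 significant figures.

β ≈ 0.9685

γ = L₀/L = 10.8/2.69 = 4.01487
β = √(1 − 1/γ²) = 0.9685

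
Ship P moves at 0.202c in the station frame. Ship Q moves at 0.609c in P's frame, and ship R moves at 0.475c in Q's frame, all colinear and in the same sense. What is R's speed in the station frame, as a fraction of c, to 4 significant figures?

Compose boost 2: (0.609 + 0.202)/(1 + 0.609×0.202) = 0.8110/1.12302 = 0.722161
Compose boost 3: (0.475 + 0.722161)/(1 + 0.475×0.722161) = 1.19716/1.34303 = 0.8914

u ≈ 0.8914c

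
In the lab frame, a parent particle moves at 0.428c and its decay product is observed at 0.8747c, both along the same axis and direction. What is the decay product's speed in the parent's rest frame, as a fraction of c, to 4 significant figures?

u' ≈ 0.7140c

Inverse velocity addition: u' = (u − v)/(1 − uv/c²)
= (0.8747 − 0.428)/(1 − 0.8747×0.428) = 0.4467/0.625628 = 0.7140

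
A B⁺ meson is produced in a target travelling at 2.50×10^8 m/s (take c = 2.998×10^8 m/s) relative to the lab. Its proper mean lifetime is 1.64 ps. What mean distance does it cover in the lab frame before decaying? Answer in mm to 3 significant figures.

d ≈ 0.743 mm

β = v/c = 2.50×10^8 / 2.998×10^8 = 0.83389
γ = 1/√(1 − 0.83389²) = 1.8118
Dilated lifetime: Δt = γτ₀ = 1.8118 × 1.64 ps = 2.9714 ps
d = vΔt = 0.83389c × 2.9714 ps = 2.5000×10^8 m/s × 2.9714×10^-12 s = 0.743 mm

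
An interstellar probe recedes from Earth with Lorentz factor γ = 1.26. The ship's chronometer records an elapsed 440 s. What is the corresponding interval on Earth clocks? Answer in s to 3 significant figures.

γ = 1.26 (given)
Time dilation: Δt = γτ₀ = 1.26 × 440 s = 554 s

Δt ≈ 554 s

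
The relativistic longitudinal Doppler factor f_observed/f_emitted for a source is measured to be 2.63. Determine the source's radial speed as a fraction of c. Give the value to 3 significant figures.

β ≈ 0.747

f_obs/f_src = √((1+β)/(1−β)) = 2.63  ⇒  (1+β)/(1−β) = 6.9169
β = |1 − D²|/(1 + D²) = |1 − 6.9169|/(1 + 6.9169) = 0.747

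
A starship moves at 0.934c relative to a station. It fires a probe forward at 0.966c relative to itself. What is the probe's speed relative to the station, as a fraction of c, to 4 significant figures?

u ≈ 0.9988c

Relativistic velocity addition: u = (u' + v)/(1 + u'v/c²)
= (0.966 + 0.934)/(1 + 0.966×0.934) = 1.900/1.90224 = 0.9988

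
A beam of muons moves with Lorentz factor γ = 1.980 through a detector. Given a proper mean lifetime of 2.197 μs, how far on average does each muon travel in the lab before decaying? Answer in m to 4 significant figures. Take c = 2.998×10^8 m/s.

β = √(1 − 1/γ²) = √(1 − 1/1.980²) = 0.863090
Dilated lifetime: Δt = γτ₀ = 1.980 × 2.197 μs = 4.35006 μs
d = vΔt = 0.863090c × 4.35006 μs = 2.58754×10^8 m/s × 4.35006×10^-6 s = 1126 m

d ≈ 1126 m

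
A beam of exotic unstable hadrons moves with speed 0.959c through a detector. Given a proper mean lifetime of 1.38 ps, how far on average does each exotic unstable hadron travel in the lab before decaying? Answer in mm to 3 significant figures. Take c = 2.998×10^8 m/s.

d ≈ 1.40 mm

γ = 1/√(1 − 0.959²) = 3.5285
Dilated lifetime: Δt = γτ₀ = 3.5285 × 1.38 ps = 4.8693 ps
d = vΔt = 0.959c × 4.8693 ps = 2.8751×10^8 m/s × 4.8693×10^-12 s = 1.40 mm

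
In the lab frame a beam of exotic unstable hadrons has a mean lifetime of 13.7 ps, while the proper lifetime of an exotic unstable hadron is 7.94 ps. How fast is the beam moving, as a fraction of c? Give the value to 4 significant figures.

γ = Δt/τ₀ = 13.7/7.94 = 1.72544
β = √(1 − 1/γ²) = √(1 − 1/1.72544²) = 0.8149

β ≈ 0.8149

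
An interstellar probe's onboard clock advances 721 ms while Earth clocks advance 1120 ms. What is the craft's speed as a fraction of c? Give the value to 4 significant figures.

γ = Δt/τ₀ = 1120/721 = 1.55340
β = √(1 − 1/γ²) = √(1 − 1/1.55340²) = 0.7652

β ≈ 0.7652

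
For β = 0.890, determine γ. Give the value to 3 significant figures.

γ = 1/√(1 − β²) = 1/√(1 − 0.890²) = 1/√(0.20790) = 2.19

γ ≈ 2.19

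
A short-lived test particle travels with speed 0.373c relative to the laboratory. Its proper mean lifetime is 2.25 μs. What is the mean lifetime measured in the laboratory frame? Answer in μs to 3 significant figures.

γ = 1/√(1 − 0.373²) = 1.0778
Time dilation: Δt = γτ₀ = 1.0778 × 2.25 μs = 2.43 μs

Δt ≈ 2.43 μs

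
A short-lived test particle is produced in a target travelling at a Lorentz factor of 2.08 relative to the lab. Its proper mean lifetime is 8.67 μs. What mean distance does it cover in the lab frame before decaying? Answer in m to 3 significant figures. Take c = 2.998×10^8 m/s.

β = √(1 − 1/γ²) = √(1 − 1/2.08²) = 0.87685
Dilated lifetime: Δt = γτ₀ = 2.08 × 8.67 μs = 18.034 μs
d = vΔt = 0.87685c × 18.034 μs = 2.6288×10^8 m/s × 1.8034×10^-5 s = 4740 m

d ≈ 4740 m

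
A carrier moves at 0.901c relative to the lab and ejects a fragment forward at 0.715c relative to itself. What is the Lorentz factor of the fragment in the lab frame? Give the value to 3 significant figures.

γ ≈ 5.42

u_lab = (0.715 + 0.901)/(1 + 0.715×0.901) = 1.616/1.64421 = 0.982840
γ = 1/√(1 − 0.982840²) = 5.42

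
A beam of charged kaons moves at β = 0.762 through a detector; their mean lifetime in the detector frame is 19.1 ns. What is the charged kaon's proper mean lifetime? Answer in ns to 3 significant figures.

τ₀ ≈ 12.4 ns

γ = 1/√(1 − 0.762²) = 1.5442
Proper time: τ₀ = Δt/γ = 19.1/1.5442 = 12.4 ns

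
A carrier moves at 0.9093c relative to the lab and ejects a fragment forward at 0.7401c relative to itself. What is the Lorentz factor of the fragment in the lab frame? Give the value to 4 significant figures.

u_lab = (0.7401 + 0.9093)/(1 + 0.7401×0.9093) = 1.6494/1.672973 = 0.9859096
γ = 1/√(1 − 0.9859096²) = 5.978

γ ≈ 5.978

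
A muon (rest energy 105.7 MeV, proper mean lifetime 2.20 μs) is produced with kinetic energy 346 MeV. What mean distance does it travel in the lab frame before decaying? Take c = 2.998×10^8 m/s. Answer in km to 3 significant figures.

γ = 1 + K/(m₀c²) = 1 + 346/105.7 = 4.2734
β = √(1 − 1/γ²) = 0.97224
Dilated lifetime: γτ₀ = 4.2734 × 2.20 μs = 9.4015 μs
d = βc·γτ₀ = 0.97224 × (2.998×10^8 m/s) × 9.4015×10^-6 s = 2.74 km

d ≈ 2.74 km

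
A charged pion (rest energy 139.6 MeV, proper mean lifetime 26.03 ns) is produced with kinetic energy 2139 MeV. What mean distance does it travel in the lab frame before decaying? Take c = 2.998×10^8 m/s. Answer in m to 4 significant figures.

γ = 1 + K/(m₀c²) = 1 + 2139/139.6 = 16.3223
β = √(1 − 1/γ²) = 0.998121
Dilated lifetime: γτ₀ = 16.3223 × 26.03 ns = 424.871 ns
d = βc·γτ₀ = 0.998121 × (2.998×10^8 m/s) × 4.24871×10^-7 s = 127.1 m

d ≈ 127.1 m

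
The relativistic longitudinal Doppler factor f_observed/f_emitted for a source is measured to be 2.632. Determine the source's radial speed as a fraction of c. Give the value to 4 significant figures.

f_obs/f_src = √((1+β)/(1−β)) = 2.632  ⇒  (1+β)/(1−β) = 6.92742
β = |1 − D²|/(1 + D²) = |1 − 6.92742|/(1 + 6.92742) = 0.7477

β ≈ 0.7477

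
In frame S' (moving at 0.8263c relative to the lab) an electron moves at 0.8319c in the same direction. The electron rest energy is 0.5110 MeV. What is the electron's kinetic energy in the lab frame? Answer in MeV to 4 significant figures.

K ≈ 2.248 MeV

u_lab = (0.8319 + 0.8263)/(1 + 0.8319×0.8263) = 0.9826959
γ = 1/√(1 − 0.9826959²) = 5.39880
K = (γ − 1)m₀c² = (5.39880 − 1) × 0.5110 = 4.39880 × 0.5110 = 2.248 MeV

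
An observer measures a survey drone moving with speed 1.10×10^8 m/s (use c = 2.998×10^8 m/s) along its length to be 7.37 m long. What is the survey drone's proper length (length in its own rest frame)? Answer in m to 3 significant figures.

L₀ ≈ 7.92 m

β = v/c = 1.10×10^8 / 2.998×10^8 = 0.36691
γ = 1/√(1 − 0.36691²) = 1.0750
L₀ = γL = 1.0750 × 7.37 = 7.92 m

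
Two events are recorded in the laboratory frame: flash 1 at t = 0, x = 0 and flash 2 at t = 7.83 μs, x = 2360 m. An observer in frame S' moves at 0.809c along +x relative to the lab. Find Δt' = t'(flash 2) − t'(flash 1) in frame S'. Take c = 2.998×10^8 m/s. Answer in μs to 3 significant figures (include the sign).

Δt' ≈ 2.49 μs

γ = 1/√(1 − 0.809²) = 1.7012
Δt' = γ(Δt − vΔx/c²) = 1.7012 × (7.83 μs − 0.809×2360 m / (2.998×10^8 m/s))
= 1.7012 × (1.4616 μs) = 2.49 μs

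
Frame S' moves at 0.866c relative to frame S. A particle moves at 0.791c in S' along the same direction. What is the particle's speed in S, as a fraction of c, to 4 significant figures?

u ≈ 0.9834c

Relativistic velocity addition: u = (u' + v)/(1 + u'v/c²)
= (0.791 + 0.866)/(1 + 0.791×0.866) = 1.657/1.68501 = 0.9834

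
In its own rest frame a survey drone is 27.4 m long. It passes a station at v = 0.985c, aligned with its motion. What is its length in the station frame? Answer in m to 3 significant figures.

γ = 1/√(1 − 0.985²) = 5.7953
Length contraction: L = L₀/γ = 27.4/5.7953 = 4.73 m

L ≈ 4.73 m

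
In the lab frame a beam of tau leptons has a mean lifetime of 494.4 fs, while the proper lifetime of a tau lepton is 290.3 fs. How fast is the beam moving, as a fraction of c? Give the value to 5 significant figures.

β ≈ 0.80946

γ = Δt/τ₀ = 494.4/290.3 = 1.703066
β = √(1 − 1/γ²) = √(1 − 1/1.703066²) = 0.80946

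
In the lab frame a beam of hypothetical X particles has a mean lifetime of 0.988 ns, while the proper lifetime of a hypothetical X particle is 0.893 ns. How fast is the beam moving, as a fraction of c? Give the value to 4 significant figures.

γ = Δt/τ₀ = 0.988/0.893 = 1.10638
β = √(1 − 1/γ²) = √(1 − 1/1.10638²) = 0.4279

β ≈ 0.4279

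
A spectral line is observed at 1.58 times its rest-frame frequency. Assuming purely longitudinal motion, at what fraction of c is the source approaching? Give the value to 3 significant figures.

β ≈ 0.428

f_obs/f_src = √((1+β)/(1−β)) = 1.58  ⇒  (1+β)/(1−β) = 2.4964
β = |1 − D²|/(1 + D²) = |1 − 2.4964|/(1 + 2.4964) = 0.428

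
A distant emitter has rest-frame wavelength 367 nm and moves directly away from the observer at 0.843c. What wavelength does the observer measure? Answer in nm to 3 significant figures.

Relativistic Doppler: λ_obs = λ_src √((1+β)/(1−β))
= 367 × √(1.8430/0.15700) = 367 × 3.4262 = 1260 nm

λ_obs ≈ 1260 nm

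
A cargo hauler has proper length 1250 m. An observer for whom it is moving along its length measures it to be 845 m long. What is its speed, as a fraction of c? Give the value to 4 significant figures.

β ≈ 0.7369

γ = L₀/L = 1250/845 = 1.47929
β = √(1 − 1/γ²) = 0.7369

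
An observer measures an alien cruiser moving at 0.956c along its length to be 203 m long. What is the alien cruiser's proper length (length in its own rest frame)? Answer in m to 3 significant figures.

L₀ ≈ 692 m

γ = 1/√(1 − 0.956²) = 3.4087
L₀ = γL = 3.4087 × 203 = 692 m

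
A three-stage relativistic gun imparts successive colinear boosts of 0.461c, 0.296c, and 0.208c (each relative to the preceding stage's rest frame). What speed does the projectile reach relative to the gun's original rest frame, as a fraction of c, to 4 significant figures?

u ≈ 0.7677c

Compose boost 2: (0.296 + 0.461)/(1 + 0.296×0.461) = 0.7570/1.13646 = 0.666106
Compose boost 3: (0.208 + 0.666106)/(1 + 0.208×0.666106) = 0.874106/1.13855 = 0.7677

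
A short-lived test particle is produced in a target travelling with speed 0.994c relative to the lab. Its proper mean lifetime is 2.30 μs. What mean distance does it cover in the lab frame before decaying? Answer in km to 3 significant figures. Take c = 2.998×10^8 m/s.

γ = 1/√(1 − 0.994²) = 9.1424
Dilated lifetime: Δt = γτ₀ = 9.1424 × 2.30 μs = 21.028 μs
d = vΔt = 0.994c × 21.028 μs = 2.9800×10^8 m/s × 2.1028×10^-5 s = 6.27 km

d ≈ 6.27 km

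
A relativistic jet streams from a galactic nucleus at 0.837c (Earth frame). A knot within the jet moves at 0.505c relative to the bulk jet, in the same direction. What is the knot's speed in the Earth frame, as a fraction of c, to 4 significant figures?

Relativistic velocity addition: u = (u' + v)/(1 + u'v/c²)
= (0.505 + 0.837)/(1 + 0.505×0.837) = 1.342/1.42268 = 0.9433

u ≈ 0.9433c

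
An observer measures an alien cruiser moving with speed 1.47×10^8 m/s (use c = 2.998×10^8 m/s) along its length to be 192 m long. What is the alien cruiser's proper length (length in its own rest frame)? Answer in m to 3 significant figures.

β = v/c = 1.47×10^8 / 2.998×10^8 = 0.49033
γ = 1/√(1 − 0.49033²) = 1.1474
L₀ = γL = 1.1474 × 192 = 220 m

L₀ ≈ 220 m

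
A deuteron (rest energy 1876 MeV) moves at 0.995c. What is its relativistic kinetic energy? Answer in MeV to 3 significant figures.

γ = 1/√(1 − 0.995²) = 10.013
K = (γ − 1)m₀c² = (10.013 − 1) × 1876 MeV = 9.0125 × 1876 MeV = 16900 MeV

K ≈ 16900 MeV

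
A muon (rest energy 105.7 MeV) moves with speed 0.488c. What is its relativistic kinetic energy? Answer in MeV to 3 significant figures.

γ = 1/√(1 − 0.488²) = 1.1457
K = (γ − 1)m₀c² = (1.1457 − 1) × 105.7 MeV = 0.14568 × 105.7 MeV = 15.4 MeV

K ≈ 15.4 MeV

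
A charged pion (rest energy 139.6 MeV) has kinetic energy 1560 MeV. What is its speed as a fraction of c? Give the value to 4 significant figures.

β ≈ 0.9966

γ = 1 + K/(m₀c²) = 1 + 1560/139.6 = 12.1748
β = √(1 − 1/γ²) = 0.9966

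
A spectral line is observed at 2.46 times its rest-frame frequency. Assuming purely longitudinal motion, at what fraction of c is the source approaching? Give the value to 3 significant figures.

β ≈ 0.716

f_obs/f_src = √((1+β)/(1−β)) = 2.46  ⇒  (1+β)/(1−β) = 6.0516
β = |1 − D²|/(1 + D²) = |1 − 6.0516|/(1 + 6.0516) = 0.716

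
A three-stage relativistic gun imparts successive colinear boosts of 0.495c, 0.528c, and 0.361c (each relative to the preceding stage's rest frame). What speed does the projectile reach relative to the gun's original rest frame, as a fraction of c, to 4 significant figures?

Compose boost 2: (0.528 + 0.495)/(1 + 0.528×0.495) = 1.023/1.26136 = 0.811029
Compose boost 3: (0.361 + 0.811029)/(1 + 0.361×0.811029) = 1.17203/1.29278 = 0.9066

u ≈ 0.9066c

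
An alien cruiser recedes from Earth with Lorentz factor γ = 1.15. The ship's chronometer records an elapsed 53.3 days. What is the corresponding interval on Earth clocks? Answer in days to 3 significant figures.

γ = 1.15 (given)
Time dilation: Δt = γτ₀ = 1.15 × 53.3 days = 61.3 days

Δt ≈ 61.3 days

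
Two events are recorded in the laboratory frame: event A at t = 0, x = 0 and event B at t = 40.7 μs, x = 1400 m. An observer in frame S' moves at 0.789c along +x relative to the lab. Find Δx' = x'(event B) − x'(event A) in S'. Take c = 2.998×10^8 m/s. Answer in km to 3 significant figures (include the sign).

γ = 1/√(1 − 0.789²) = 1.6276
Δx' = γ(Δx − vΔt) = 1.6276 × (1400 m − 0.789×(2.998×10^8 m/s)×40.7×10^-6 s)
= 1.6276 × (-8227.3 m) = -13.4 km

Δx' ≈ -13.4 km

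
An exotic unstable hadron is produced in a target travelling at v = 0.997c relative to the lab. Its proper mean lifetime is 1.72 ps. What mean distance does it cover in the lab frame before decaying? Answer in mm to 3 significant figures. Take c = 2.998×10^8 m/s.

d ≈ 6.64 mm

γ = 1/√(1 − 0.997²) = 12.920
Dilated lifetime: Δt = γτ₀ = 12.920 × 1.72 ps = 22.222 ps
d = vΔt = 0.997c × 22.222 ps = 2.9890×10^8 m/s × 2.2222×10^-11 s = 6.64 mm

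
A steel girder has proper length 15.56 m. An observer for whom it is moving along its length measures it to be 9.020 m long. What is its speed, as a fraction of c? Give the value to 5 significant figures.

β ≈ 0.81484

γ = L₀/L = 15.56/9.020 = 1.725055
β = √(1 − 1/γ²) = 0.81484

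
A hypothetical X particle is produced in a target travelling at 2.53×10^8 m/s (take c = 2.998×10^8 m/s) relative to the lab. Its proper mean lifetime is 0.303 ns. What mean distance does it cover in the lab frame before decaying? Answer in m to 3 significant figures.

β = v/c = 2.53×10^8 / 2.998×10^8 = 0.84390
γ = 1/√(1 − 0.84390²) = 1.8639
Dilated lifetime: Δt = γτ₀ = 1.8639 × 0.303 ns = 0.56476 ns
d = vΔt = 0.84390c × 0.56476 ns = 2.5300×10^8 m/s × 5.6476×10^-10 s = 0.143 m

d ≈ 0.143 m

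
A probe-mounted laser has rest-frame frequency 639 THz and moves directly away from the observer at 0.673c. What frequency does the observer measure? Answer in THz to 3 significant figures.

Relativistic Doppler: f_obs = f_src √((1−β)/(1+β))
= 639 × √(0.32700/1.6730) = 639 × 0.44211 = 283 THz

f_obs ≈ 283 THz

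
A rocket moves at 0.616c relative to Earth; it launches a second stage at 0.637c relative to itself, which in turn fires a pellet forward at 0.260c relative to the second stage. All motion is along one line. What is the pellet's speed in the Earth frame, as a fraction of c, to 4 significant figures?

Compose boost 2: (0.637 + 0.616)/(1 + 0.637×0.616) = 1.253/1.39239 = 0.899890
Compose boost 3: (0.260 + 0.899890)/(1 + 0.260×0.899890) = 1.15989/1.23397 = 0.9400

u ≈ 0.9400c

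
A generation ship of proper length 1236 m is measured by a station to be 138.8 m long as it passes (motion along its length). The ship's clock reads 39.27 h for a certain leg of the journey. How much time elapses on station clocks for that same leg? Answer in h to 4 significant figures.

Δt ≈ 349.7 h

Length contraction ⇒ γ = L₀/L = 1236/138.8 = 8.90490
Time dilation: Δt = γτ₀ = 8.90490 × 39.27 h = 349.7 h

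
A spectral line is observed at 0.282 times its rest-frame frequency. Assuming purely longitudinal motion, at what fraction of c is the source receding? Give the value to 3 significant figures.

β ≈ 0.853

f_obs/f_src = √((1−β)/(1+β)) = 0.282  ⇒  (1−β)/(1+β) = 0.079524
β = |1 − D²|/(1 + D²) = |1 − 0.079524|/(1 + 0.079524) = 0.853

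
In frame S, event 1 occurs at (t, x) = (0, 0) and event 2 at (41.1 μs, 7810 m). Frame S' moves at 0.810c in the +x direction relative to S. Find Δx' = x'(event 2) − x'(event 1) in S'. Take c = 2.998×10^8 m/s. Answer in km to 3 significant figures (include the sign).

γ = 1/√(1 − 0.810²) = 1.7052
Δx' = γ(Δx − vΔt) = 1.7052 × (7810 m − 0.810×(2.998×10^8 m/s)×41.1×10^-6 s)
= 1.7052 × (-2170.6 m) = -3.70 km

Δx' ≈ -3.70 km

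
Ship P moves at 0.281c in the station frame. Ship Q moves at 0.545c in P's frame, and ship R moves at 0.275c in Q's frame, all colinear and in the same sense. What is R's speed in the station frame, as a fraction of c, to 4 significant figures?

Compose boost 2: (0.545 + 0.281)/(1 + 0.545×0.281) = 0.8260/1.15315 = 0.716302
Compose boost 3: (0.275 + 0.716302)/(1 + 0.275×0.716302) = 0.991302/1.19698 = 0.8282

u ≈ 0.8282c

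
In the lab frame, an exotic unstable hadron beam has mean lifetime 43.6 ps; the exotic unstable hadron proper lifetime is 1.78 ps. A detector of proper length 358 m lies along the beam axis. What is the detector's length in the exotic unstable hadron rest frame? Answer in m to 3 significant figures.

Time dilation ⇒ γ = Δt/τ₀ = 43.6/1.78 = 24.494
Length contraction: L = L₀/γ = 358/24.494 = 14.6 m

L ≈ 14.6 m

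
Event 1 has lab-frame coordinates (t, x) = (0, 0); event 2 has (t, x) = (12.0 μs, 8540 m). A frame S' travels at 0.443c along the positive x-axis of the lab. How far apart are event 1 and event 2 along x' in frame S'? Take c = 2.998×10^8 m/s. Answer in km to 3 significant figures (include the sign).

γ = 1/√(1 − 0.443²) = 1.1154
Δx' = γ(Δx − vΔt) = 1.1154 × (8540 m − 0.443×(2.998×10^8 m/s)×12.0×10^-6 s)
= 1.1154 × (6946.3 m) = 7.75 km

Δx' ≈ 7.75 km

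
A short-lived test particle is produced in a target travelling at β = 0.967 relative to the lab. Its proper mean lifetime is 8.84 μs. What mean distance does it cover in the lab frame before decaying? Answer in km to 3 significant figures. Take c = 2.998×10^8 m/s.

γ = 1/√(1 − 0.967²) = 3.9250
Dilated lifetime: Δt = γτ₀ = 3.9250 × 8.84 μs = 34.697 μs
d = vΔt = 0.967c × 34.697 μs = 2.8991×10^8 m/s × 3.4697×10^-5 s = 10.1 km

d ≈ 10.1 km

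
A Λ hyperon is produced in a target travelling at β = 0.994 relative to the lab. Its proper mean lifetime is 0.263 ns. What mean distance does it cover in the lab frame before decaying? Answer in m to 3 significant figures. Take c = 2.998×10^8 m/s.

γ = 1/√(1 − 0.994²) = 9.1424
Dilated lifetime: Δt = γτ₀ = 9.1424 × 0.263 ns = 2.4045 ns
d = vΔt = 0.994c × 2.4045 ns = 2.9800×10^8 m/s × 2.4045×10^-9 s = 0.717 m

d ≈ 0.717 m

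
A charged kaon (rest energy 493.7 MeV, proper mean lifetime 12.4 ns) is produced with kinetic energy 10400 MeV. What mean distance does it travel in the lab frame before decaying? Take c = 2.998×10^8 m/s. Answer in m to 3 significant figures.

γ = 1 + K/(m₀c²) = 1 + 10400/493.7 = 22.065
β = √(1 − 1/γ²) = 0.99897
Dilated lifetime: γτ₀ = 22.065 × 12.4 ns = 273.61 ns
d = βc·γτ₀ = 0.99897 × (2.998×10^8 m/s) × 2.7361×10^-7 s = 81.9 m

d ≈ 81.9 m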